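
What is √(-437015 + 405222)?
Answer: I*√31793 ≈ 178.31*I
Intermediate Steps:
√(-437015 + 405222) = √(-31793) = I*√31793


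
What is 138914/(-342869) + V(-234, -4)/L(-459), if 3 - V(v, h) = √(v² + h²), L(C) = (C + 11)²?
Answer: -27879566849/68815179776 - √13693/100352 ≈ -0.40630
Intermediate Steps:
L(C) = (11 + C)²
V(v, h) = 3 - √(h² + v²) (V(v, h) = 3 - √(v² + h²) = 3 - √(h² + v²))
138914/(-342869) + V(-234, -4)/L(-459) = 138914/(-342869) + (3 - √((-4)² + (-234)²))/((11 - 459)²) = 138914*(-1/342869) + (3 - √(16 + 54756))/((-448)²) = -138914/342869 + (3 - √54772)/200704 = -138914/342869 + (3 - 2*√13693)*(1/200704) = -138914/342869 + (3/200704 - √13693/100352) = -27879566849/68815179776 - √13693/100352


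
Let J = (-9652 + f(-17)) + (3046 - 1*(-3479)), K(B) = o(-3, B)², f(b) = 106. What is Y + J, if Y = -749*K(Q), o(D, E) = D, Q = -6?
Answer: -9762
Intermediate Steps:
K(B) = 9 (K(B) = (-3)² = 9)
J = -3021 (J = (-9652 + 106) + (3046 - 1*(-3479)) = -9546 + (3046 + 3479) = -9546 + 6525 = -3021)
Y = -6741 (Y = -749*9 = -6741)
Y + J = -6741 - 3021 = -9762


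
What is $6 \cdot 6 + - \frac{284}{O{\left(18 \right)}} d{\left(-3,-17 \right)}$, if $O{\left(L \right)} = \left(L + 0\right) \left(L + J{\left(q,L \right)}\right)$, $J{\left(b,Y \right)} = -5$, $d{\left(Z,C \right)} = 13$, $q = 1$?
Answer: $\frac{182}{9} \approx 20.222$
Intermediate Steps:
$O{\left(L \right)} = L \left(-5 + L\right)$ ($O{\left(L \right)} = \left(L + 0\right) \left(L - 5\right) = L \left(-5 + L\right)$)
$6 \cdot 6 + - \frac{284}{O{\left(18 \right)}} d{\left(-3,-17 \right)} = 6 \cdot 6 + - \frac{284}{18 \left(-5 + 18\right)} 13 = 36 + - \frac{284}{18 \cdot 13} \cdot 13 = 36 + - \frac{284}{234} \cdot 13 = 36 + \left(-284\right) \frac{1}{234} \cdot 13 = 36 - \frac{142}{9} = \frac{182}{9}$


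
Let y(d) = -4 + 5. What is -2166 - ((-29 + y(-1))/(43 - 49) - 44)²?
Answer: -33418/9 ≈ -3713.1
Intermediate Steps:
y(d) = 1
-2166 - ((-29 + y(-1))/(43 - 49) - 44)² = -2166 - ((-29 + 1)/(43 - 49) - 44)² = -2166 - (-28/(-6) - 44)² = -2166 - (-28*(-⅙) - 44)² = -2166 - (14/3 - 44)² = -2166 - (-118/3)² = -2166 - 1*13924/9 = -2166 - 13924/9 = -33418/9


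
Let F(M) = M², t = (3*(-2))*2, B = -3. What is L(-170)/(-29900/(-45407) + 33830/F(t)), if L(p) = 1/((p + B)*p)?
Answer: 96156/666233557325 ≈ 1.4433e-7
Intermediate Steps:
t = -12 (t = -6*2 = -12)
L(p) = 1/(p*(-3 + p)) (L(p) = 1/((p - 3)*p) = 1/((-3 + p)*p) = 1/(p*(-3 + p)))
L(-170)/(-29900/(-45407) + 33830/F(t)) = (1/((-170)*(-3 - 170)))/(-29900/(-45407) + 33830/((-12)²)) = (-1/170/(-173))/(-29900*(-1/45407) + 33830/144) = (-1/170*(-1/173))/(29900/45407 + 33830*(1/144)) = 1/(29410*(29900/45407 + 16915/72)) = 1/(29410*(770212205/3269304)) = (1/29410)*(3269304/770212205) = 96156/666233557325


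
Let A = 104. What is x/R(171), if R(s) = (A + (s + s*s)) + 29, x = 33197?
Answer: 33197/29545 ≈ 1.1236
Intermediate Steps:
R(s) = 133 + s + s**2 (R(s) = (104 + (s + s*s)) + 29 = (104 + (s + s**2)) + 29 = (104 + s + s**2) + 29 = 133 + s + s**2)
x/R(171) = 33197/(133 + 171 + 171**2) = 33197/(133 + 171 + 29241) = 33197/29545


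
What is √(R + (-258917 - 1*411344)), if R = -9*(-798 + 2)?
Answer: I*√663097 ≈ 814.31*I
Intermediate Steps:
R = 7164 (R = -9*(-796) = 7164)
√(R + (-258917 - 1*411344)) = √(7164 + (-258917 - 1*411344)) = √(7164 + (-258917 - 411344)) = √(7164 - 670261) = √(-663097) = I*√663097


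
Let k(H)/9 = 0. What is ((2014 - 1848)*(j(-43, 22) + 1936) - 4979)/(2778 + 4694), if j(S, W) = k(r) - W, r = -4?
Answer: 312745/7472 ≈ 41.856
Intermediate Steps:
k(H) = 0 (k(H) = 9*0 = 0)
j(S, W) = -W (j(S, W) = 0 - W = -W)
((2014 - 1848)*(j(-43, 22) + 1936) - 4979)/(2778 + 4694) = ((2014 - 1848)*(-1*22 + 1936) - 4979)/(2778 + 4694) = (166*(-22 + 1936) - 4979)/7472 = (166*1914 - 4979)*(1/7472) = (317724 - 4979)*(1/7472) = 312745*(1/7472) = 312745/7472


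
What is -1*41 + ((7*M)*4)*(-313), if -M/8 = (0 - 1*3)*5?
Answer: -1051721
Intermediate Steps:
M = 120 (M = -8*(0 - 1*3)*5 = -8*(0 - 3)*5 = -(-24)*5 = -8*(-15) = 120)
-1*41 + ((7*M)*4)*(-313) = -1*41 + ((7*120)*4)*(-313) = -41 + (840*4)*(-313) = -41 + 3360*(-313) = -41 - 1051680 = -1051721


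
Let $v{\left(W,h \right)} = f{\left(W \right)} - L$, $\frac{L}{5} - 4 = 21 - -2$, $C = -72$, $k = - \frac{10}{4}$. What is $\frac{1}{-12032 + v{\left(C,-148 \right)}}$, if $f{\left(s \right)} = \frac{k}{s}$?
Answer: $- \frac{144}{1752043} \approx -8.219 \cdot 10^{-5}$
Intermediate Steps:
$k = - \frac{5}{2}$ ($k = \left(-10\right) \frac{1}{4} = - \frac{5}{2} \approx -2.5$)
$f{\left(s \right)} = - \frac{5}{2 s}$
$L = 135$ ($L = 20 + 5 \left(21 - -2\right) = 20 + 5 \left(21 + 2\right) = 20 + 5 \cdot 23 = 20 + 115 = 135$)
$v{\left(W,h \right)} = -135 - \frac{5}{2 W}$ ($v{\left(W,h \right)} = - \frac{5}{2 W} - 135 = -135 - \frac{5}{2 W}$)
$\frac{1}{-12032 + v{\left(C,-148 \right)}} = \frac{1}{-12032 - \left(135 + \frac{5}{2 \left(-72\right)}\right)} = \frac{1}{-12032 - \frac{19435}{144}} = \frac{1}{- \frac{1752043}{144}} = - \frac{144}{1752043}$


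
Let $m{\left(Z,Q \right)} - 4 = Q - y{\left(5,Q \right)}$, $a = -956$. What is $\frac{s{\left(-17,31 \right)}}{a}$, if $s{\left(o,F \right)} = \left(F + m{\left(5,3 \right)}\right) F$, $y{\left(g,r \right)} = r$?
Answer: $- \frac{1085}{956} \approx -1.1349$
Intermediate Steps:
$m{\left(Z,Q \right)} = 4$ ($m{\left(Z,Q \right)} = 4 + \left(Q - Q\right) = 4 + 0 = 4$)
$s{\left(o,F \right)} = F \left(4 + F\right)$ ($s{\left(o,F \right)} = \left(F + 4\right) F = \left(4 + F\right) F = F \left(4 + F\right)$)
$\frac{s{\left(-17,31 \right)}}{a} = \frac{31 \left(4 + 31\right)}{-956} = 31 \cdot 35 \left(- \frac{1}{956}\right) = 1085 \left(- \frac{1}{956}\right) = - \frac{1085}{956}$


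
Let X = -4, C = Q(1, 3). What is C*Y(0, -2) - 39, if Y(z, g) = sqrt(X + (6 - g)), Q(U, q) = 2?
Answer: -35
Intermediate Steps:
C = 2
Y(z, g) = sqrt(2 - g) (Y(z, g) = sqrt(-4 + (6 - g)) = sqrt(2 - g))
C*Y(0, -2) - 39 = 2*sqrt(2 - 1*(-2)) - 39 = 2*sqrt(2 + 2) - 39 = 2*sqrt(4) - 39 = 2*2 - 39 = 4 - 39 = -35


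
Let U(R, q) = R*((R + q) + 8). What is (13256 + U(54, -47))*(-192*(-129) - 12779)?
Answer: 168637274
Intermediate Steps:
U(R, q) = R*(8 + R + q)
(13256 + U(54, -47))*(-192*(-129) - 12779) = (13256 + 54*(8 + 54 - 47))*(-192*(-129) - 12779) = (13256 + 54*15)*(24768 - 12779) = (13256 + 810)*11989 = 14066*11989 = 168637274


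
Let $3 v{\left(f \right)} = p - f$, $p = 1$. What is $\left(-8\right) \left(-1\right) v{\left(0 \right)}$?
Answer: $\frac{8}{3} \approx 2.6667$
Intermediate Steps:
$v{\left(f \right)} = \frac{1}{3} - \frac{f}{3}$ ($v{\left(f \right)} = \frac{1 - f}{3} = \frac{1}{3} - \frac{f}{3}$)
$\left(-8\right) \left(-1\right) v{\left(0 \right)} = \left(-8\right) \left(-1\right) \left(\frac{1}{3} - 0\right) = 8 \left(\frac{1}{3} + 0\right) = 8 \cdot \frac{1}{3} = \frac{8}{3}$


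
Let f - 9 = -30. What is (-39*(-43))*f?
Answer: -35217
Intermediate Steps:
f = -21 (f = 9 - 30 = -21)
(-39*(-43))*f = -39*(-43)*(-21) = 1677*(-21) = -35217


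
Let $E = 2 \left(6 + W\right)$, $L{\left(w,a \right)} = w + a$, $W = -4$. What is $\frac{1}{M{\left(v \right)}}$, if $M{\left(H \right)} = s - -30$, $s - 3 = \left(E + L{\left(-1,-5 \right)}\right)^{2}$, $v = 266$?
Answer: $\frac{1}{37} \approx 0.027027$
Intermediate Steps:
$L{\left(w,a \right)} = a + w$
$E = 4$ ($E = 2 \left(6 - 4\right) = 2 \cdot 2 = 4$)
$s = 7$ ($s = 3 + \left(4 - 6\right)^{2} = 3 + \left(-2\right)^{2} = 3 + 4 = 7$)
$M{\left(H \right)} = 37$ ($M{\left(H \right)} = 7 - -30 = 7 + 30 = 37$)
$\frac{1}{M{\left(v \right)}} = \frac{1}{37}$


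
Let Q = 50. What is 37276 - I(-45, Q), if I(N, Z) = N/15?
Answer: 37279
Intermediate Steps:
I(N, Z) = N/15 (I(N, Z) = N*(1/15) = N/15)
37276 - I(-45, Q) = 37276 - (-45)/15 = 37276 - 1*(-3) = 37276 + 3 = 37279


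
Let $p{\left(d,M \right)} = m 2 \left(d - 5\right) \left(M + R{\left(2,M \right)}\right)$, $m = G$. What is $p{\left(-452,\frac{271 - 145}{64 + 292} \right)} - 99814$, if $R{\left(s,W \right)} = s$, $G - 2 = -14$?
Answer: $- \frac{6585650}{89} \approx -73996.0$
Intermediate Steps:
$G = -12$ ($G = 2 - 14 = -12$)
$m = -12$
$p{\left(d,M \right)} = - 24 \left(-5 + d\right) \left(2 + M\right)$ ($p{\left(d,M \right)} = \left(-12\right) 2 \left(d - 5\right) \left(M + 2\right) = - 24 \left(-5 + d\right) \left(2 + M\right)$)
$p{\left(-452,\frac{271 - 145}{64 + 292} \right)} - 99814 = \left(240 - -21696 + 120 \frac{271 - 145}{64 + 292} - 24 \frac{271 - 145}{64 + 292} \left(-452\right)\right) - 99814 = \left(240 + 21696 + 120 \cdot \frac{126}{356} - 24 \cdot \frac{126}{356} \left(-452\right)\right) - 99814 = \left(240 + 21696 + 120 \cdot 126 \cdot \frac{1}{356} - 24 \cdot 126 \cdot \frac{1}{356} \left(-452\right)\right) - 99814 = \left(240 + 21696 + 120 \cdot \frac{63}{178} - \frac{756}{89} \left(-452\right)\right) - 99814 = \left(240 + 21696 + \frac{3780}{89} + \frac{341712}{89}\right) - 99814 = \frac{2297796}{89} - 99814 = - \frac{6585650}{89}$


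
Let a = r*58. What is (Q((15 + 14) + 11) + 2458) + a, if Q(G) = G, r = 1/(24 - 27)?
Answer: 7436/3 ≈ 2478.7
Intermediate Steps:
r = -1/3 (r = 1/(-3) = -1/3 ≈ -0.33333)
a = -58/3 (a = -1/3*58 = -58/3 ≈ -19.333)
(Q((15 + 14) + 11) + 2458) + a = (((15 + 14) + 11) + 2458) - 58/3 = ((29 + 11) + 2458) - 58/3 = (40 + 2458) - 58/3 = 2498 - 58/3 = 7436/3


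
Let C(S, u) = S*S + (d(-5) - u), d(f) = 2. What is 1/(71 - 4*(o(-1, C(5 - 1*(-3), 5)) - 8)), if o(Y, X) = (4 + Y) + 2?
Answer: 1/83 ≈ 0.012048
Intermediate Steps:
C(S, u) = 2 + S**2 - u (C(S, u) = S*S + (2 - u) = S**2 + (2 - u) = 2 + S**2 - u)
o(Y, X) = 6 + Y
1/(71 - 4*(o(-1, C(5 - 1*(-3), 5)) - 8)) = 1/(71 - 4*((6 - 1) - 8)) = 1/(71 - 4*(5 - 8)) = 1/(71 - 4*(-3)) = 1/(71 + 12) = 1/83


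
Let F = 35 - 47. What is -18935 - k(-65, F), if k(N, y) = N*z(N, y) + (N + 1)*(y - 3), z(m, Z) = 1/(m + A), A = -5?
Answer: -278543/14 ≈ -19896.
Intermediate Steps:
F = -12
z(m, Z) = 1/(-5 + m) (z(m, Z) = 1/(m - 5) = 1/(-5 + m))
k(N, y) = N/(-5 + N) + (1 + N)*(-3 + y) (k(N, y) = N/(-5 + N) + (N + 1)*(y - 3) = N/(-5 + N) + (1 + N)*(-3 + y))
-18935 - k(-65, F) = -18935 - (-65 + (-5 - 65)*(-3 - 12 - 3*(-65) - 65*(-12)))/(-5 - 65) = -18935 - (-65 - 70*(-3 - 12 + 195 + 780))/(-70) = -18935 - (-1)*(-65 - 70*960)/70 = -18935 - (-1)*(-65 - 67200)/70 = -18935 - (-1)*(-67265)/70 = -18935 - 1*13453/14 = -18935 - 13453/14 = -278543/14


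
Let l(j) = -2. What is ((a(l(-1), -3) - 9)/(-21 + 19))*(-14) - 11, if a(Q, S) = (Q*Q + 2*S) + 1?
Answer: -81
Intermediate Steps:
a(Q, S) = 1 + Q² + 2*S (a(Q, S) = (Q² + 2*S) + 1 = 1 + Q² + 2*S)
((a(l(-1), -3) - 9)/(-21 + 19))*(-14) - 11 = (((1 + (-2)² + 2*(-3)) - 9)/(-21 + 19))*(-14) - 11 = (((1 + 4 - 6) - 9)/(-2))*(-14) - 11 = ((-1 - 9)*(-½))*(-14) - 11 = -10*(-½)*(-14) - 11 = 5*(-14) - 11 = -70 - 11 = -81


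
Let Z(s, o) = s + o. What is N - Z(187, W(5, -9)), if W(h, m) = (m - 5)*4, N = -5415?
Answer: -5546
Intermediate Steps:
W(h, m) = -20 + 4*m (W(h, m) = (-5 + m)*4 = -20 + 4*m)
Z(s, o) = o + s
N - Z(187, W(5, -9)) = -5415 - ((-20 + 4*(-9)) + 187) = -5415 - ((-20 - 36) + 187) = -5415 - (-56 + 187) = -5415 - 1*131 = -5415 - 131 = -5546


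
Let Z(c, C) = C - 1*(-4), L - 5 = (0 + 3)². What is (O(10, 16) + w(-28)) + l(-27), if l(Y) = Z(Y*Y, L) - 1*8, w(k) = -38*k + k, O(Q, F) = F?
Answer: 1062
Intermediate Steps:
w(k) = -37*k
L = 14 (L = 5 + (0 + 3)² = 5 + 3² = 5 + 9 = 14)
Z(c, C) = 4 + C (Z(c, C) = C + 4 = 4 + C)
l(Y) = 10 (l(Y) = (4 + 14) - 1*8 = 18 - 8 = 10)
(O(10, 16) + w(-28)) + l(-27) = (16 - 37*(-28)) + 10 = (16 + 1036) + 10 = 1052 + 10 = 1062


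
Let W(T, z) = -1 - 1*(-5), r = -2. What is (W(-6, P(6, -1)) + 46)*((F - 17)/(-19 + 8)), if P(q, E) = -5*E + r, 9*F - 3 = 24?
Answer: 700/11 ≈ 63.636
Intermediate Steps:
F = 3 (F = 1/3 + (1/9)*24 = 1/3 + 8/3 = 3)
P(q, E) = -2 - 5*E (P(q, E) = -5*E - 2 = -2 - 5*E)
W(T, z) = 4 (W(T, z) = -1 + 5 = 4)
(W(-6, P(6, -1)) + 46)*((F - 17)/(-19 + 8)) = (4 + 46)*((3 - 17)/(-19 + 8)) = 50*(-14/(-11)) = 50*(-14*(-1/11)) = 50*(14/11) = 700/11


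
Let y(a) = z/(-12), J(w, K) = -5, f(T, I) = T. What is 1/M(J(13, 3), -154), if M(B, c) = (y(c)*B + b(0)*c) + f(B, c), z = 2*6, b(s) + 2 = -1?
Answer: 1/462 ≈ 0.0021645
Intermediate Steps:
b(s) = -3 (b(s) = -2 - 1 = -3)
z = 12
y(a) = -1 (y(a) = 12/(-12) = 12*(-1/12) = -1)
M(B, c) = -3*c (M(B, c) = (-B - 3*c) + B = -3*c)
1/M(J(13, 3), -154) = 1/(-3*(-154)) = 1/462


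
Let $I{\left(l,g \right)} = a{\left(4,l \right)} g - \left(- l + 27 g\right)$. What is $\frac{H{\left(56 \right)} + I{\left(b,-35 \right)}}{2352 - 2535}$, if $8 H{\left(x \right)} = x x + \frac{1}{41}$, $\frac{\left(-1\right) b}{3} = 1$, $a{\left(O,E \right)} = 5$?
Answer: $- \frac{380153}{60024} \approx -6.3334$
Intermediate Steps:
$b = -3$ ($b = \left(-3\right) 1 = -3$)
$I{\left(l,g \right)} = l - 22 g$ ($I{\left(l,g \right)} = 5 g - \left(- l + 27 g\right) = l - 22 g$)
$H{\left(x \right)} = \frac{1}{328} + \frac{x^{2}}{8}$ ($H{\left(x \right)} = \frac{x x + \frac{1}{41}}{8} = \frac{x^{2} + \frac{1}{41}}{8} = \frac{\frac{1}{41} + x^{2}}{8} = \frac{1}{328} + \frac{x^{2}}{8}$)
$\frac{H{\left(56 \right)} + I{\left(b,-35 \right)}}{2352 - 2535} = \frac{\left(\frac{1}{328} + \frac{56^{2}}{8}\right) - -767}{2352 - 2535} = \frac{\left(\frac{1}{328} + \frac{1}{8} \cdot 3136\right) + \left(-3 + 770\right)}{-183} = \left(\left(\frac{1}{328} + 392\right) + 767\right) \left(- \frac{1}{183}\right) = \left(\frac{128577}{328} + 767\right) \left(- \frac{1}{183}\right) = \frac{380153}{328} \left(- \frac{1}{183}\right) = - \frac{380153}{60024}$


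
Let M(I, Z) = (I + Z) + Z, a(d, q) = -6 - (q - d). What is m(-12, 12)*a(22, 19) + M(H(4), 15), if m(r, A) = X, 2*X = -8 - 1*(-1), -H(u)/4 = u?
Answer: 49/2 ≈ 24.500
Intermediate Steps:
H(u) = -4*u
a(d, q) = -6 + d - q (a(d, q) = -6 + (d - q) = -6 + d - q)
X = -7/2 (X = (-8 - 1*(-1))/2 = (-8 + 1)/2 = (½)*(-7) = -7/2 ≈ -3.5000)
M(I, Z) = I + 2*Z
m(r, A) = -7/2
m(-12, 12)*a(22, 19) + M(H(4), 15) = -7*(-6 + 22 - 1*19)/2 + (-4*4 + 2*15) = -7*(-6 + 22 - 19)/2 + (-16 + 30) = -7/2*(-3) + 14 = 21/2 + 14 = 49/2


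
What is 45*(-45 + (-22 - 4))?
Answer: -3195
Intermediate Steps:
45*(-45 + (-22 - 4)) = 45*(-45 - 26) = 45*(-71) = -3195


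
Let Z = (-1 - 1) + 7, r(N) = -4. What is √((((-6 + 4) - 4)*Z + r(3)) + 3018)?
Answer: 2*√746 ≈ 54.626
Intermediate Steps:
Z = 5 (Z = -2 + 7 = 5)
√((((-6 + 4) - 4)*Z + r(3)) + 3018) = √((((-6 + 4) - 4)*5 - 4) + 3018) = √(((-2 - 4)*5 - 4) + 3018) = √((-6*5 - 4) + 3018) = √((-30 - 4) + 3018) = √(-34 + 3018) = √2984 = 2*√746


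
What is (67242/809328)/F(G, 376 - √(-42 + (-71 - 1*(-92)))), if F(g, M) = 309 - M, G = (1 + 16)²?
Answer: -750869/608344880 - 11207*I*√21/608344880 ≈ -0.0012343 - 8.4421e-5*I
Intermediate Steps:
G = 289 (G = 17² = 289)
(67242/809328)/F(G, 376 - √(-42 + (-71 - 1*(-92)))) = (67242/809328)/(309 - (376 - √(-42 + (-71 - 1*(-92))))) = (67242*(1/809328))/(309 - (376 - √(-42 + (-71 + 92)))) = 11207/(134888*(309 - (376 - √(-42 + 21)))) = 11207/(134888*(309 - (376 - √(-21)))) = 11207/(134888*(309 - (376 - I*√21))) = 11207/(134888*(309 + (-376 + I*√21))) = 11207/(134888*(-67 + I*√21))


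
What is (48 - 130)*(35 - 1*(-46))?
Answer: -6642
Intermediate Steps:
(48 - 130)*(35 - 1*(-46)) = -82*(35 + 46) = -82*81 = -6642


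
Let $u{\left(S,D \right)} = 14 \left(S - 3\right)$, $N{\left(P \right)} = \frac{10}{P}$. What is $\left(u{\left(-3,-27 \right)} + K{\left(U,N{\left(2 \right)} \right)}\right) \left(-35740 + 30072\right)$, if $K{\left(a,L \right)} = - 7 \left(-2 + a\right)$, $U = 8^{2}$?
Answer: $2936024$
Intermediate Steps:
$U = 64$
$K{\left(a,L \right)} = 14 - 7 a$
$u{\left(S,D \right)} = -42 + 14 S$ ($u{\left(S,D \right)} = 14 \left(-3 + S\right) = -42 + 14 S$)
$\left(u{\left(-3,-27 \right)} + K{\left(U,N{\left(2 \right)} \right)}\right) \left(-35740 + 30072\right) = \left(\left(-42 + 14 \left(-3\right)\right) + \left(14 - 448\right)\right) \left(-35740 + 30072\right) = \left(\left(-42 - 42\right) + \left(14 - 448\right)\right) \left(-5668\right) = \left(-84 - 434\right) \left(-5668\right) = \left(-518\right) \left(-5668\right) = 2936024$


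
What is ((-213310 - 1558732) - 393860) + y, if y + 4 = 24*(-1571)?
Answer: -2203610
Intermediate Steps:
y = -37708 (y = -4 + 24*(-1571) = -4 - 37704 = -37708)
((-213310 - 1558732) - 393860) + y = ((-213310 - 1558732) - 393860) - 37708 = (-1772042 - 393860) - 37708 = -2165902 - 37708 = -2203610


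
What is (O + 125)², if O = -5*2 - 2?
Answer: 12769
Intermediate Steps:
O = -12 (O = -10 - 2 = -12)
(O + 125)² = (-12 + 125)² = 113² = 12769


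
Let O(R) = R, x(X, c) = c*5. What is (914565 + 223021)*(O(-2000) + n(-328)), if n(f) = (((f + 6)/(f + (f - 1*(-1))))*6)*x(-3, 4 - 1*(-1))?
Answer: -287058451240/131 ≈ -2.1913e+9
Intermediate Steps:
x(X, c) = 5*c
n(f) = 150*(6 + f)/(1 + 2*f) (n(f) = (((f + 6)/(f + (f - 1*(-1))))*6)*(5*(4 - 1*(-1))) = (((6 + f)/(f + (f + 1)))*6)*(5*(4 + 1)) = (((6 + f)/(f + (1 + f)))*6)*(5*5) = (((6 + f)/(1 + 2*f))*6)*25 = (6*(6 + f)/(1 + 2*f))*25 = 150*(6 + f)/(1 + 2*f))
(914565 + 223021)*(O(-2000) + n(-328)) = (914565 + 223021)*(-2000 + 150*(6 - 328)/(1 + 2*(-328))) = 1137586*(-2000 + 150*(-322)/(1 - 656)) = 1137586*(-2000 + 150*(-322)/(-655)) = 1137586*(-2000 + 150*(-1/655)*(-322)) = 1137586*(-2000 + 9660/131) = 1137586*(-252340/131) = -287058451240/131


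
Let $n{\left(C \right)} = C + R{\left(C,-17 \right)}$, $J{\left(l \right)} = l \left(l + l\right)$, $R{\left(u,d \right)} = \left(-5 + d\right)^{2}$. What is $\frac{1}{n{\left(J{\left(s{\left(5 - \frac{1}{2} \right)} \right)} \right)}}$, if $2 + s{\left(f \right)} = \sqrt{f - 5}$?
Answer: $\frac{i}{4 \sqrt{2} + 491 i} \approx 0.0020364 + 2.3461 \cdot 10^{-5} i$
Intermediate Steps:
$s{\left(f \right)} = -2 + \sqrt{-5 + f}$ ($s{\left(f \right)} = -2 + \sqrt{f - 5} = -2 + \sqrt{-5 + f}$)
$J{\left(l \right)} = 2 l^{2}$ ($J{\left(l \right)} = l 2 l = 2 l^{2}$)
$n{\left(C \right)} = 484 + C$ ($n{\left(C \right)} = C + \left(-5 - 17\right)^{2} = C + \left(-22\right)^{2} = C + 484 = 484 + C$)
$\frac{1}{n{\left(J{\left(s{\left(5 - \frac{1}{2} \right)} \right)} \right)}} = \frac{1}{484 + 2 \left(-2 + \sqrt{-5 + \left(5 - \frac{1}{2}\right)}\right)^{2}} = \frac{1}{484 + 2 \left(-2 + \sqrt{-5 + \frac{9}{2}}\right)^{2}} = \frac{1}{484 + 2 \left(-2 + \sqrt{- \frac{1}{2}}\right)^{2}} = \frac{1}{484 + 2 \left(-2 + \frac{i \sqrt{2}}{2}\right)^{2}}$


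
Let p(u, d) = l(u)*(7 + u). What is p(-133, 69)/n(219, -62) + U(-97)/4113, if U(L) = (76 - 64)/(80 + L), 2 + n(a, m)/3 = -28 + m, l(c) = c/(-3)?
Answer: 21698633/1072122 ≈ 20.239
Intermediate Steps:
l(c) = -c/3 (l(c) = c*(-⅓) = -c/3)
n(a, m) = -90 + 3*m (n(a, m) = -6 + 3*(-28 + m) = -6 + (-84 + 3*m) = -90 + 3*m)
p(u, d) = -u*(7 + u)/3 (p(u, d) = (-u/3)*(7 + u) = -u*(7 + u)/3)
U(L) = 12/(80 + L)
p(-133, 69)/n(219, -62) + U(-97)/4113 = (-⅓*(-133)*(7 - 133))/(-90 + 3*(-62)) + (12/(80 - 97))/4113 = (-⅓*(-133)*(-126))/(-90 - 186) + (12/(-17))*(1/4113) = -5586/(-276) + (12*(-1/17))*(1/4113) = -5586*(-1/276) - 12/17*1/4113 = 931/46 - 4/23307 = 21698633/1072122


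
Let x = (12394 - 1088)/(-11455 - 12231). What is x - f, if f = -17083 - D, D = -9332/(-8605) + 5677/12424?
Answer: 21630434271245899/1266117602360 ≈ 17084.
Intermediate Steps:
D = 164791353/106908520 (D = -9332*(-1/8605) + 5677*(1/12424) = 9332/8605 + 5677/12424 = 164791353/106908520 ≈ 1.5414)
x = -5653/11843 (x = 11306/(-23686) = 11306*(-1/23686) = -5653/11843 ≈ -0.47733)
f = -1826483038513/106908520 (f = -17083 - 1*164791353/106908520 = -17083 - 164791353/106908520 = -1826483038513/106908520 ≈ -17085.)
x - f = -5653/11843 - 1*(-1826483038513/106908520) = -5653/11843 + 1826483038513/106908520 = 21630434271245899/1266117602360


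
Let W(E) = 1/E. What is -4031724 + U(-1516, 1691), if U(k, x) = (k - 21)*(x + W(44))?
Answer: -291756341/44 ≈ -6.6308e+6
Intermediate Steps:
U(k, x) = (-21 + k)*(1/44 + x) (U(k, x) = (k - 21)*(x + 1/44) = (-21 + k)*(x + 1/44) = (-21 + k)*(1/44 + x))
-4031724 + U(-1516, 1691) = -4031724 + (-21/44 - 21*1691 + (1/44)*(-1516) - 1516*1691) = -4031724 + (-21/44 - 35511 - 379/11 - 2563556) = -4031724 - 114360485/44 = -291756341/44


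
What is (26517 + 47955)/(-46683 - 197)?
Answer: -9309/5860 ≈ -1.5886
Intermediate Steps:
(26517 + 47955)/(-46683 - 197) = 74472/(-46880) = 74472*(-1/46880) = -9309/5860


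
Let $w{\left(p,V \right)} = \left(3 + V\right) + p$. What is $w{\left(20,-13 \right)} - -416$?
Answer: $426$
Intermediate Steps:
$w{\left(p,V \right)} = 3 + V + p$
$w{\left(20,-13 \right)} - -416 = \left(3 - 13 + 20\right) - -416 = 10 + 416 = 426$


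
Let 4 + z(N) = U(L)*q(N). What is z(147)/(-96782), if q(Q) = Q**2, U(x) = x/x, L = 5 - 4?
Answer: -21605/96782 ≈ -0.22323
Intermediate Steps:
L = 1
U(x) = 1
z(N) = -4 + N**2 (z(N) = -4 + 1*N**2 = -4 + N**2)
z(147)/(-96782) = (-4 + 147**2)/(-96782) = (-4 + 21609)*(-1/96782) = 21605*(-1/96782) = -21605/96782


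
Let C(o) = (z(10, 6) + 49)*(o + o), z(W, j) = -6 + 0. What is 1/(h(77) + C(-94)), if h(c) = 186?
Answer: -1/7898 ≈ -0.00012661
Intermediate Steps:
z(W, j) = -6
C(o) = 86*o (C(o) = (-6 + 49)*(o + o) = 43*(2*o) = 86*o)
1/(h(77) + C(-94)) = 1/(186 + 86*(-94)) = 1/(186 - 8084) = 1/(-7898) = -1/7898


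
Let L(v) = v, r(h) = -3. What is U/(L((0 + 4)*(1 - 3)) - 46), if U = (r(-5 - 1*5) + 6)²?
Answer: -⅙ ≈ -0.16667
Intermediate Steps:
U = 9 (U = (-3 + 6)² = 3² = 9)
U/(L((0 + 4)*(1 - 3)) - 46) = 9/((0 + 4)*(1 - 3) - 46) = 9/(4*(-2) - 46) = 9/(-8 - 46) = 9/(-54) = 9*(-1/54) = -⅙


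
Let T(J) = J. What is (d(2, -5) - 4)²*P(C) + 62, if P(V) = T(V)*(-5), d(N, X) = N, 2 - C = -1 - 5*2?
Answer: -198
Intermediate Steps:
C = 13 (C = 2 - (-1 - 5*2) = 2 - (-1 - 10) = 2 - 1*(-11) = 2 + 11 = 13)
P(V) = -5*V (P(V) = V*(-5) = -5*V)
(d(2, -5) - 4)²*P(C) + 62 = (2 - 4)²*(-5*13) + 62 = (-2)²*(-65) + 62 = 4*(-65) + 62 = -260 + 62 = -198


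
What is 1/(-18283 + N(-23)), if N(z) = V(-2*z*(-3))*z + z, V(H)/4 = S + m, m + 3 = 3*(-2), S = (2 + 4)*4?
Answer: -1/19686 ≈ -5.0798e-5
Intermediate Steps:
S = 24 (S = 6*4 = 24)
m = -9 (m = -3 + 3*(-2) = -3 - 6 = -9)
V(H) = 60 (V(H) = 4*(24 - 9) = 4*15 = 60)
N(z) = 61*z (N(z) = 60*z + z = 61*z)
1/(-18283 + N(-23)) = 1/(-18283 + 61*(-23)) = 1/(-18283 - 1403) = 1/(-19686) = -1/19686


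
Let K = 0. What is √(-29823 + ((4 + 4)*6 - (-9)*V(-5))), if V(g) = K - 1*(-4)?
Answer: I*√29739 ≈ 172.45*I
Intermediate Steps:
V(g) = 4 (V(g) = 0 - 1*(-4) = 0 + 4 = 4)
√(-29823 + ((4 + 4)*6 - (-9)*V(-5))) = √(-29823 + ((4 + 4)*6 - (-9)*4)) = √(-29823 + (8*6 - 9*(-4))) = √(-29823 + (48 + 36)) = √(-29823 + 84) = √(-29739) = I*√29739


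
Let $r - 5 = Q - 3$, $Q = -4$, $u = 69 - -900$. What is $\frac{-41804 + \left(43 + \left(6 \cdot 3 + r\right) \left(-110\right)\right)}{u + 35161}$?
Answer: $- \frac{43521}{36130} \approx -1.2046$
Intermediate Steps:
$u = 969$ ($u = 69 + 900 = 969$)
$r = -2$ ($r = 5 - 7 = -2$)
$\frac{-41804 + \left(43 + \left(6 \cdot 3 + r\right) \left(-110\right)\right)}{u + 35161} = \frac{-41804 + \left(43 + \left(6 \cdot 3 - 2\right) \left(-110\right)\right)}{969 + 35161} = \frac{-41804 + \left(43 + \left(18 - 2\right) \left(-110\right)\right)}{36130} = \left(-41804 + \left(43 + 16 \left(-110\right)\right)\right) \frac{1}{36130} = \left(-41804 + \left(43 - 1760\right)\right) \frac{1}{36130} = \left(-41804 - 1717\right) \frac{1}{36130} = \left(-43521\right) \frac{1}{36130} = - \frac{43521}{36130}$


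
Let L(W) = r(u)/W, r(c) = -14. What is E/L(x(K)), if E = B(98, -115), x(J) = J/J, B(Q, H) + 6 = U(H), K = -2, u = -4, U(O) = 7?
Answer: -1/14 ≈ -0.071429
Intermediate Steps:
B(Q, H) = 1 (B(Q, H) = -6 + 7 = 1)
x(J) = 1
E = 1
L(W) = -14/W
E/L(x(K)) = 1/(-14/1) = 1/(-14*1) = 1/(-14) = 1*(-1/14) = -1/14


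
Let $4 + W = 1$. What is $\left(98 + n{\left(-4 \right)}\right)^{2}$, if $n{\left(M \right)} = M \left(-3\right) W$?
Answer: $3844$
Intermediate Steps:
$W = -3$ ($W = -4 + 1 = -3$)
$n{\left(M \right)} = 9 M$ ($n{\left(M \right)} = M \left(-3\right) \left(-3\right) = - 3 M \left(-3\right) = 9 M$)
$\left(98 + n{\left(-4 \right)}\right)^{2} = \left(98 + 9 \left(-4\right)\right)^{2} = \left(98 - 36\right)^{2} = 62^{2} = 3844$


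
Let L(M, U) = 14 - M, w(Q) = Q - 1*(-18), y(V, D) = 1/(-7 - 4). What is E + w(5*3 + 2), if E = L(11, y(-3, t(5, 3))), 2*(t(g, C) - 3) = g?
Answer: 38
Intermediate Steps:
t(g, C) = 3 + g/2
y(V, D) = -1/11 (y(V, D) = 1/(-11) = -1/11)
w(Q) = 18 + Q (w(Q) = Q + 18 = 18 + Q)
E = 3 (E = 14 - 1*11 = 14 - 11 = 3)
E + w(5*3 + 2) = 3 + (18 + (5*3 + 2)) = 3 + (18 + (15 + 2)) = 3 + (18 + 17) = 3 + 35 = 38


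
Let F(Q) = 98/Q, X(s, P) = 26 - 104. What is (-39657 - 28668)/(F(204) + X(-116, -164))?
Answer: 6969150/7907 ≈ 881.39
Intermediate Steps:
X(s, P) = -78
(-39657 - 28668)/(F(204) + X(-116, -164)) = (-39657 - 28668)/(98/204 - 78) = -68325/(98*(1/204) - 78) = -68325/(49/102 - 78) = -68325/(-7907/102) = -68325*(-102/7907) = 6969150/7907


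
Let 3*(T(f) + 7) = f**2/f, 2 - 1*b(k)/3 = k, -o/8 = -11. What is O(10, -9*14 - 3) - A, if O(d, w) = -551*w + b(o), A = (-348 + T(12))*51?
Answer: 88722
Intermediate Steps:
o = 88 (o = -8*(-11) = 88)
b(k) = 6 - 3*k
T(f) = -7 + f/3 (T(f) = -7 + (f**2/f)/3 = -7 + f/3)
A = -17901 (A = (-348 + (-7 + (1/3)*12))*51 = (-348 + (-7 + 4))*51 = (-348 - 3)*51 = -351*51 = -17901)
O(d, w) = -258 - 551*w (O(d, w) = -551*w + (6 - 3*88) = -551*w + (6 - 264) = -551*w - 258 = -258 - 551*w)
O(10, -9*14 - 3) - A = (-258 - 551*(-9*14 - 3)) - 1*(-17901) = (-258 - 551*(-126 - 3)) + 17901 = (-258 - 551*(-129)) + 17901 = (-258 + 71079) + 17901 = 70821 + 17901 = 88722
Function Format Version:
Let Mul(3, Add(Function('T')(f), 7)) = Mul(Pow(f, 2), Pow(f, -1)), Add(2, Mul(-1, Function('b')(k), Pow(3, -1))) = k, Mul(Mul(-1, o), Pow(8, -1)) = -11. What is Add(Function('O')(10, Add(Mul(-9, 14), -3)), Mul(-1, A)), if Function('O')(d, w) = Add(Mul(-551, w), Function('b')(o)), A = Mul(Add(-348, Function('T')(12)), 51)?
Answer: 88722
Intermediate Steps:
o = 88 (o = Mul(-8, -11) = 88)
Function('b')(k) = Add(6, Mul(-3, k))
Function('T')(f) = Add(-7, Mul(Rational(1, 3), f)) (Function('T')(f) = Add(-7, Mul(Rational(1, 3), Mul(Pow(f, 2), Pow(f, -1)))) = Add(-7, Mul(Rational(1, 3), f)))
A = -17901 (A = Mul(Add(-348, Add(-7, Mul(Rational(1, 3), 12))), 51) = Mul(Add(-348, Add(-7, 4)), 51) = Mul(Add(-348, -3), 51) = Mul(-351, 51) = -17901)
Function('O')(d, w) = Add(-258, Mul(-551, w)) (Function('O')(d, w) = Add(Mul(-551, w), Add(6, Mul(-3, 88))) = Add(Mul(-551, w), Add(6, -264)) = Add(Mul(-551, w), -258) = Add(-258, Mul(-551, w)))
Add(Function('O')(10, Add(Mul(-9, 14), -3)), Mul(-1, A)) = Add(Add(-258, Mul(-551, Add(Mul(-9, 14), -3))), Mul(-1, -17901)) = Add(Add(-258, Mul(-551, Add(-126, -3))), 17901) = Add(Add(-258, Mul(-551, -129)), 17901) = Add(Add(-258, 71079), 17901) = Add(70821, 17901) = 88722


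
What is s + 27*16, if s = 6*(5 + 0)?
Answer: 462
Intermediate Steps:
s = 30 (s = 6*5 = 30)
s + 27*16 = 30 + 27*16 = 30 + 432 = 462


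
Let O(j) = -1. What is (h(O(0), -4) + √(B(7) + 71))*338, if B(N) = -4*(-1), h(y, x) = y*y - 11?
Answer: -3380 + 1690*√3 ≈ -452.83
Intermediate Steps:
h(y, x) = -11 + y² (h(y, x) = y² - 11 = -11 + y²)
B(N) = 4
(h(O(0), -4) + √(B(7) + 71))*338 = ((-11 + (-1)²) + √(4 + 71))*338 = ((-11 + 1) + √75)*338 = (-10 + 5*√3)*338 = -3380 + 1690*√3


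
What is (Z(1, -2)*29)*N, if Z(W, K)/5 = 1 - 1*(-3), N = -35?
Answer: -20300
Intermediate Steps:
Z(W, K) = 20 (Z(W, K) = 5*(1 - 1*(-3)) = 5*(1 + 3) = 5*4 = 20)
(Z(1, -2)*29)*N = (20*29)*(-35) = 580*(-35) = -20300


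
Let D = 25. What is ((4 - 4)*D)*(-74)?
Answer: 0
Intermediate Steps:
((4 - 4)*D)*(-74) = ((4 - 4)*25)*(-74) = (0*25)*(-74) = 0*(-74) = 0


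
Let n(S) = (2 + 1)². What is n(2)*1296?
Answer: 11664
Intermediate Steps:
n(S) = 9 (n(S) = 3² = 9)
n(2)*1296 = 9*1296 = 11664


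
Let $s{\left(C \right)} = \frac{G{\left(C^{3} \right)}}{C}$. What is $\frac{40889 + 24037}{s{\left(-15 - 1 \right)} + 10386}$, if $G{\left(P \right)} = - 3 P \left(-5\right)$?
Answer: $\frac{10821}{2371} \approx 4.5639$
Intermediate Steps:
$G{\left(P \right)} = 15 P$
$s{\left(C \right)} = 15 C^{2}$ ($s{\left(C \right)} = \frac{15 C^{3}}{C} = 15 C^{2}$)
$\frac{40889 + 24037}{s{\left(-15 - 1 \right)} + 10386} = \frac{40889 + 24037}{15 \left(-15 - 1\right)^{2} + 10386} = \frac{64926}{15 \left(-16\right)^{2} + 10386} = \frac{64926}{15 \cdot 256 + 10386} = \frac{64926}{3840 + 10386} = \frac{64926}{14226} = 64926 \cdot \frac{1}{14226} = \frac{10821}{2371}$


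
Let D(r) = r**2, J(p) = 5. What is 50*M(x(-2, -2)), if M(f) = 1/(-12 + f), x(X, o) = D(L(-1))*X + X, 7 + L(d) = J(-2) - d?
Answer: -25/8 ≈ -3.1250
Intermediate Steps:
L(d) = -2 - d (L(d) = -7 + (5 - d) = -2 - d)
x(X, o) = 2*X (x(X, o) = (-2 - 1*(-1))**2*X + X = (-2 + 1)**2*X + X = (-1)**2*X + X = 1*X + X = X + X = 2*X)
50*M(x(-2, -2)) = 50/(-12 + 2*(-2)) = 50/(-12 - 4) = 50/(-16) = 50*(-1/16) = -25/8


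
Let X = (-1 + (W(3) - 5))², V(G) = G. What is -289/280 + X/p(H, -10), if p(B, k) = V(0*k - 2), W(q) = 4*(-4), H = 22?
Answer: -68049/280 ≈ -243.03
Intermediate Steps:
W(q) = -16
p(B, k) = -2 (p(B, k) = 0*k - 2 = 0 - 2 = -2)
X = 484 (X = (-1 + (-16 - 5))² = (-1 - 21)² = (-22)² = 484)
-289/280 + X/p(H, -10) = -289/280 + 484/(-2) = -289*1/280 + 484*(-½) = -289/280 - 242 = -68049/280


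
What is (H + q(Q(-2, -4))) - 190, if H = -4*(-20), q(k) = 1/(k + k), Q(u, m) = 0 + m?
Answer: -881/8 ≈ -110.13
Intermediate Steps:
Q(u, m) = m
q(k) = 1/(2*k)
H = 80
(H + q(Q(-2, -4))) - 190 = (80 + (½)/(-4)) - 190 = (80 + (½)*(-¼)) - 190 = (80 - ⅛) - 190 = 639/8 - 190 = -881/8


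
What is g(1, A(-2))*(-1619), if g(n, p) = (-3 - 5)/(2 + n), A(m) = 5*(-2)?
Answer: 12952/3 ≈ 4317.3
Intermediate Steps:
A(m) = -10
g(n, p) = -8/(2 + n)
g(1, A(-2))*(-1619) = -8/(2 + 1)*(-1619) = -8/3*(-1619) = 12952/3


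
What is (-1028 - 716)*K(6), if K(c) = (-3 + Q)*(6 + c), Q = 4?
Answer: -20928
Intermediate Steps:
K(c) = 6 + c (K(c) = (-3 + 4)*(6 + c) = 1*(6 + c) = 6 + c)
(-1028 - 716)*K(6) = (-1028 - 716)*(6 + 6) = -1744*12 = -20928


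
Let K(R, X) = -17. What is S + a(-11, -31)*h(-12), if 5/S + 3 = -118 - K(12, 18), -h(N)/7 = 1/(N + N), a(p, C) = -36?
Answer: -1097/104 ≈ -10.548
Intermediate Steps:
h(N) = -7/(2*N) (h(N) = -7/(N + N) = -7*1/(2*N) = -7/(2*N))
S = -5/104 (S = 5/(-3 + (-118 - 1*(-17))) = 5/(-3 + (-118 + 17)) = 5/(-3 - 101) = 5/(-104) = 5*(-1/104) = -5/104 ≈ -0.048077)
S + a(-11, -31)*h(-12) = -5/104 - (-126)/(-12) = -5/104 - (-126)*(-1)/12 = -5/104 - 36*7/24 = -5/104 - 21/2 = -1097/104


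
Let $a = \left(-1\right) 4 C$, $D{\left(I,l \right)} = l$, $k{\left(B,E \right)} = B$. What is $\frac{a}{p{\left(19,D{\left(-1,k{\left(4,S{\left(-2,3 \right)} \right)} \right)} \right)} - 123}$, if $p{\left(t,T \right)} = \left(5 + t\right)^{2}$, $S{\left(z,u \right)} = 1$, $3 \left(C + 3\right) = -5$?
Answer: $\frac{56}{1359} \approx 0.041207$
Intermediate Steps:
$C = - \frac{14}{3}$ ($C = -3 + \frac{1}{3} \left(-5\right) = -3 - \frac{5}{3} = - \frac{14}{3} \approx -4.6667$)
$a = \frac{56}{3}$ ($a = \left(-1\right) 4 \left(- \frac{14}{3}\right) = \left(-4\right) \left(- \frac{14}{3}\right) = \frac{56}{3} \approx 18.667$)
$\frac{a}{p{\left(19,D{\left(-1,k{\left(4,S{\left(-2,3 \right)} \right)} \right)} \right)} - 123} = \frac{1}{\left(5 + 19\right)^{2} - 123} \cdot \frac{56}{3} = \frac{1}{24^{2} - 123} \cdot \frac{56}{3} = \frac{1}{576 - 123} \cdot \frac{56}{3} = \frac{1}{453} \cdot \frac{56}{3} = \frac{56}{1359}$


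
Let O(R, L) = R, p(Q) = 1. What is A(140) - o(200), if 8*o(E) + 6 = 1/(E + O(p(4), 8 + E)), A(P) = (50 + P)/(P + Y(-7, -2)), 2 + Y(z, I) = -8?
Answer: 46217/20904 ≈ 2.2109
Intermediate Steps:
Y(z, I) = -10 (Y(z, I) = -2 - 8 = -10)
A(P) = (50 + P)/(-10 + P) (A(P) = (50 + P)/(P - 10) = (50 + P)/(-10 + P))
o(E) = -¾ + 1/(8*(1 + E)) (o(E) = -¾ + 1/(8*(E + 1)) = -¾ + 1/(8*(1 + E)))
A(140) - o(200) = (50 + 140)/(-10 + 140) - (-5 - 6*200)/(8*(1 + 200)) = 190/130 - (-5 - 1200)/(8*201) = (1/130)*190 - (-1205)/(8*201) = 19/13 - 1*(-1205/1608) = 19/13 + 1205/1608 = 46217/20904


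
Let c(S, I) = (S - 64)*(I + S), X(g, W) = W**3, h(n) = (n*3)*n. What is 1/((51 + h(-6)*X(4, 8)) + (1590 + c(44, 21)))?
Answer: 1/55637 ≈ 1.7974e-5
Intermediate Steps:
h(n) = 3*n**2 (h(n) = (3*n)*n = 3*n**2)
c(S, I) = (-64 + S)*(I + S)
1/((51 + h(-6)*X(4, 8)) + (1590 + c(44, 21))) = 1/((51 + (3*(-6)**2)*8**3) + (1590 + (44**2 - 64*21 - 64*44 + 21*44))) = 1/((51 + (3*36)*512) + (1590 + (1936 - 1344 - 2816 + 924))) = 1/((51 + 108*512) + (1590 - 1300)) = 1/((51 + 55296) + 290) = 1/(55347 + 290) = 1/55637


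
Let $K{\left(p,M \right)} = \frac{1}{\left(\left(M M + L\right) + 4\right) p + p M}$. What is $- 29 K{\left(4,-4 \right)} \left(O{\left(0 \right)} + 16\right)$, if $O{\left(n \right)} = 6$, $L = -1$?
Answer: $- \frac{319}{30} \approx -10.633$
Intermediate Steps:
$K{\left(p,M \right)} = \frac{1}{M p + p \left(3 + M^{2}\right)}$ ($K{\left(p,M \right)} = \frac{1}{\left(\left(M M - 1\right) + 4\right) p + p M} = \frac{1}{\left(\left(M^{2} - 1\right) + 4\right) p + M p} = \frac{1}{\left(\left(-1 + M^{2}\right) + 4\right) p + M p} = \frac{1}{\left(3 + M^{2}\right) p + M p} = \frac{1}{p \left(3 + M^{2}\right) + M p} = \frac{1}{M p + p \left(3 + M^{2}\right)}$)
$- 29 K{\left(4,-4 \right)} \left(O{\left(0 \right)} + 16\right) = - 29 \frac{1}{4 \left(3 - 4 + \left(-4\right)^{2}\right)} \left(6 + 16\right) = - 29 \frac{1}{4 \left(3 - 4 + 16\right)} 22 = - 29 \frac{1}{4 \cdot 15} \cdot 22 = - 29 \cdot \frac{1}{4} \cdot \frac{1}{15} \cdot 22 = \left(-29\right) \frac{1}{60} \cdot 22 = \left(- \frac{29}{60}\right) 22 = - \frac{319}{30}$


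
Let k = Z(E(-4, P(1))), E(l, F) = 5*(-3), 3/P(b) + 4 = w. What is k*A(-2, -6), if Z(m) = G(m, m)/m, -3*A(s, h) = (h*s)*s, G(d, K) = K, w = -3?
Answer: 8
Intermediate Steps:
A(s, h) = -h*s²/3 (A(s, h) = -h*s*s/3 = -h*s²/3)
P(b) = -3/7 (P(b) = 3/(-4 - 3) = 3/(-7) = 3*(-⅐) = -3/7)
E(l, F) = -15
Z(m) = 1 (Z(m) = m/m = 1)
k = 1
k*A(-2, -6) = 1*(-⅓*(-6)*(-2)²) = 1*(-⅓*(-6)*4) = 1*8 = 8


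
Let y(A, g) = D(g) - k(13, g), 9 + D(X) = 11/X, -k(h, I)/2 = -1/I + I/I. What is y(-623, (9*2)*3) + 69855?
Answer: 419089/6 ≈ 69848.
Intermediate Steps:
k(h, I) = -2 + 2/I (k(h, I) = -2*(-1/I + I/I) = -2*(-1/I + 1) = -2*(1 - 1/I) = -2 + 2/I)
D(X) = -9 + 11/X
y(A, g) = -7 + 9/g (y(A, g) = (-9 + 11/g) - (-2 + 2/g) = (-9 + 11/g) + (2 - 2/g) = -7 + 9/g)
y(-623, (9*2)*3) + 69855 = (-7 + 9/(((9*2)*3))) + 69855 = (-7 + 9/((18*3))) + 69855 = (-7 + 9/54) + 69855 = (-7 + 9*(1/54)) + 69855 = (-7 + ⅙) + 69855 = -41/6 + 69855 = 419089/6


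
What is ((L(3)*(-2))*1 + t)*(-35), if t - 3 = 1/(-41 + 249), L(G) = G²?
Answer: 109165/208 ≈ 524.83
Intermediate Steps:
t = 625/208 (t = 3 + 1/(-41 + 249) = 3 + 1/208 = 625/208 ≈ 3.0048)
((L(3)*(-2))*1 + t)*(-35) = ((3²*(-2))*1 + 625/208)*(-35) = ((9*(-2))*1 + 625/208)*(-35) = (-18*1 + 625/208)*(-35) = (-18 + 625/208)*(-35) = -3119/208*(-35) = 109165/208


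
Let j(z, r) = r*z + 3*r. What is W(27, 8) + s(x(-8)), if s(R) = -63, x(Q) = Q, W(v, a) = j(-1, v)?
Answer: -9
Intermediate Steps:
j(z, r) = 3*r + r*z
W(v, a) = 2*v (W(v, a) = v*(3 - 1) = v*2 = 2*v)
W(27, 8) + s(x(-8)) = 2*27 - 63 = 54 - 63 = -9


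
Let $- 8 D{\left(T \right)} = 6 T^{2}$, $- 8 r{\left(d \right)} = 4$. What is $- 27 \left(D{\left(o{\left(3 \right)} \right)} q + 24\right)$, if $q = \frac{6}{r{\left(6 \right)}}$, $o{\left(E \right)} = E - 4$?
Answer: $-891$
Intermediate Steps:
$o{\left(E \right)} = -4 + E$
$r{\left(d \right)} = - \frac{1}{2}$ ($r{\left(d \right)} = \left(- \frac{1}{8}\right) 4 = - \frac{1}{2}$)
$D{\left(T \right)} = - \frac{3 T^{2}}{4}$ ($D{\left(T \right)} = - \frac{6 T^{2}}{8} = - \frac{3 T^{2}}{4}$)
$q = -12$ ($q = \frac{6}{- \frac{1}{2}} = 6 \left(-2\right) = -12$)
$- 27 \left(D{\left(o{\left(3 \right)} \right)} q + 24\right) = - 27 \left(- \frac{3 \left(-4 + 3\right)^{2}}{4} \left(-12\right) + 24\right) = - 27 \left(- \frac{3 \left(-1\right)^{2}}{4} \left(-12\right) + 24\right) = - 27 \left(\left(- \frac{3}{4}\right) 1 \left(-12\right) + 24\right) = - 27 \left(\left(- \frac{3}{4}\right) \left(-12\right) + 24\right) = - 27 \left(9 + 24\right) = \left(-27\right) 33 = -891$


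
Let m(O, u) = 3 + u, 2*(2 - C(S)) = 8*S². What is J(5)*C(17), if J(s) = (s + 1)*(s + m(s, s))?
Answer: -90012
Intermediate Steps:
C(S) = 2 - 4*S²
J(s) = (1 + s)*(3 + 2*s) (J(s) = (s + 1)*(s + (3 + s)) = (1 + s)*(3 + 2*s))
J(5)*C(17) = (3 + 2*5² + 5*5)*(2 - 4*17²) = (3 + 2*25 + 25)*(2 - 4*289) = (3 + 50 + 25)*(2 - 1156) = 78*(-1154) = -90012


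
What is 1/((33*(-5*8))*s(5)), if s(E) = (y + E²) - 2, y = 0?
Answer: -1/30360 ≈ -3.2938e-5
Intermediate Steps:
s(E) = -2 + E² (s(E) = (0 + E²) - 2 = E² - 2 = -2 + E²)
1/((33*(-5*8))*s(5)) = 1/((33*(-5*8))*(-2 + 5²)) = 1/((33*(-40))*(-2 + 25)) = 1/(-1320*23) = 1/(-30360) = -1/30360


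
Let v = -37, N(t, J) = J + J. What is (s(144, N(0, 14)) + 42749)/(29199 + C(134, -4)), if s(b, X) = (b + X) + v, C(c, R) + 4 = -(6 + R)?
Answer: 42884/29193 ≈ 1.4690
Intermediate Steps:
N(t, J) = 2*J
C(c, R) = -10 - R (C(c, R) = -4 - (6 + R) = -4 + (-6 - R) = -10 - R)
s(b, X) = -37 + X + b (s(b, X) = (b + X) - 37 = (X + b) - 37 = -37 + X + b)
(s(144, N(0, 14)) + 42749)/(29199 + C(134, -4)) = ((-37 + 2*14 + 144) + 42749)/(29199 + (-10 - 1*(-4))) = ((-37 + 28 + 144) + 42749)/(29199 + (-10 + 4)) = (135 + 42749)/(29199 - 6) = 42884/29193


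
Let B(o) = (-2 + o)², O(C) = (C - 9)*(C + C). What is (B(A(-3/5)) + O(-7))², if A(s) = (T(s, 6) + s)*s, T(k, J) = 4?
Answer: 22560340401/390625 ≈ 57755.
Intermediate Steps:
A(s) = s*(4 + s) (A(s) = (4 + s)*s = s*(4 + s))
O(C) = 2*C*(-9 + C) (O(C) = (-9 + C)*(2*C) = 2*C*(-9 + C))
(B(A(-3/5)) + O(-7))² = ((-2 + (-3/5)*(4 - 3/5))² + 2*(-7)*(-9 - 7))² = ((-2 + (-3*⅕)*(4 - 3*⅕))² + 2*(-7)*(-16))² = ((-2 - 3*(4 - ⅗)/5)² + 224)² = ((-2 - ⅗*17/5)² + 224)² = ((-2 - 51/25)² + 224)² = ((-101/25)² + 224)² = (10201/625 + 224)² = (150201/625)² = 22560340401/390625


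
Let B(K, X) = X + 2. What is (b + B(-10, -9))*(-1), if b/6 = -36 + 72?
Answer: -209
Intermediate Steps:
b = 216 (b = 6*(-36 + 72) = 6*36 = 216)
B(K, X) = 2 + X
(b + B(-10, -9))*(-1) = (216 + (2 - 9))*(-1) = (216 - 7)*(-1) = 209*(-1) = -209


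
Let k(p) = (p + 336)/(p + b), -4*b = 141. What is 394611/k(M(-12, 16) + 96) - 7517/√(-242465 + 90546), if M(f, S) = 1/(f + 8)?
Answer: 8681442/157 + 7517*I*√151919/151919 ≈ 55296.0 + 19.286*I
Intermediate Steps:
b = -141/4 (b = -¼*141 = -141/4 ≈ -35.250)
M(f, S) = 1/(8 + f)
k(p) = (336 + p)/(-141/4 + p) (k(p) = (p + 336)/(p - 141/4) = (336 + p)/(-141/4 + p))
394611/k(M(-12, 16) + 96) - 7517/√(-242465 + 90546) = 394611/((4*(336 + (1/(8 - 12) + 96))/(-141 + 4*(1/(8 - 12) + 96)))) - 7517/√(-242465 + 90546) = 394611/((4*(336 + (1/(-4) + 96))/(-141 + 4*(1/(-4) + 96)))) - 7517*(-I*√151919/151919) = 394611/((4*(336 + (-¼ + 96))/(-141 + 4*(-¼ + 96)))) - 7517*(-I*√151919/151919) = 394611/((4*(336 + 383/4)/(-141 + 4*(383/4)))) - (-7517)*I*√151919/151919 = 394611/((4*(1727/4)/(-141 + 383))) + 7517*I*√151919/151919 = 394611/((4*(1727/4)/242)) + 7517*I*√151919/151919 = 394611/((4*(1/242)*(1727/4))) + 7517*I*√151919/151919 = 394611/(157/22) + 7517*I*√151919/151919 = 394611*(22/157) + 7517*I*√151919/151919 = 8681442/157 + 7517*I*√151919/151919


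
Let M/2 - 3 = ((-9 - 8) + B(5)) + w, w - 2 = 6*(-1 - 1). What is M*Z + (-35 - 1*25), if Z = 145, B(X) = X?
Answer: -5570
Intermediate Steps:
w = -10 (w = 2 + 6*(-1 - 1) = 2 + 6*(-2) = 2 - 12 = -10)
M = -38 (M = 6 + 2*(((-9 - 8) + 5) - 10) = 6 + 2*((-17 + 5) - 10) = 6 + 2*(-12 - 10) = 6 + 2*(-22) = 6 - 44 = -38)
M*Z + (-35 - 1*25) = -38*145 + (-35 - 1*25) = -5510 + (-35 - 25) = -5510 - 60 = -5570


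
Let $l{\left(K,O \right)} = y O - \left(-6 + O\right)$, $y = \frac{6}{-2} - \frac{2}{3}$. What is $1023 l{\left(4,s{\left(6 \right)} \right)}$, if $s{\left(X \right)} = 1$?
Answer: $1364$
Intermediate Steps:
$y = - \frac{11}{3}$ ($y = 6 \left(- \frac{1}{2}\right) - \frac{2}{3} = -3 - \frac{2}{3} = - \frac{11}{3} \approx -3.6667$)
$l{\left(K,O \right)} = 6 - \frac{14 O}{3}$ ($l{\left(K,O \right)} = - \frac{11 O}{3} - \left(-6 + O\right) = 6 - \frac{14 O}{3}$)
$1023 l{\left(4,s{\left(6 \right)} \right)} = 1023 \left(6 - \frac{14}{3}\right) = 1023 \cdot \frac{4}{3} = 1364$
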